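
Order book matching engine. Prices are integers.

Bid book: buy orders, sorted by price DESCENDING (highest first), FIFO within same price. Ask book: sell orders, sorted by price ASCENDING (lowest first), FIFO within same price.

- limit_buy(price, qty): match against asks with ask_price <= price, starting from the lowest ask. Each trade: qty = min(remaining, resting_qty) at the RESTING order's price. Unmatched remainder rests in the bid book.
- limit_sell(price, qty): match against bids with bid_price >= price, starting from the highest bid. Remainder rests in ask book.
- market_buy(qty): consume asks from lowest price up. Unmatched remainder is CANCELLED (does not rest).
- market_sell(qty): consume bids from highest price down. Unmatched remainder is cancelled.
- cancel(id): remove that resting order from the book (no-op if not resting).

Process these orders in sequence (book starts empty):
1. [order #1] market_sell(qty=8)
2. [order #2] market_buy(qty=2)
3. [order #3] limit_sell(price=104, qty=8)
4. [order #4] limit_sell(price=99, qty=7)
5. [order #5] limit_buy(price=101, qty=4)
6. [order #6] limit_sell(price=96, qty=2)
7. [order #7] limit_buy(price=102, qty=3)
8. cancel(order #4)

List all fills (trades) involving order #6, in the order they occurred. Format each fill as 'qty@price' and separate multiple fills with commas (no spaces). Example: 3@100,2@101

Answer: 2@96

Derivation:
After op 1 [order #1] market_sell(qty=8): fills=none; bids=[-] asks=[-]
After op 2 [order #2] market_buy(qty=2): fills=none; bids=[-] asks=[-]
After op 3 [order #3] limit_sell(price=104, qty=8): fills=none; bids=[-] asks=[#3:8@104]
After op 4 [order #4] limit_sell(price=99, qty=7): fills=none; bids=[-] asks=[#4:7@99 #3:8@104]
After op 5 [order #5] limit_buy(price=101, qty=4): fills=#5x#4:4@99; bids=[-] asks=[#4:3@99 #3:8@104]
After op 6 [order #6] limit_sell(price=96, qty=2): fills=none; bids=[-] asks=[#6:2@96 #4:3@99 #3:8@104]
After op 7 [order #7] limit_buy(price=102, qty=3): fills=#7x#6:2@96 #7x#4:1@99; bids=[-] asks=[#4:2@99 #3:8@104]
After op 8 cancel(order #4): fills=none; bids=[-] asks=[#3:8@104]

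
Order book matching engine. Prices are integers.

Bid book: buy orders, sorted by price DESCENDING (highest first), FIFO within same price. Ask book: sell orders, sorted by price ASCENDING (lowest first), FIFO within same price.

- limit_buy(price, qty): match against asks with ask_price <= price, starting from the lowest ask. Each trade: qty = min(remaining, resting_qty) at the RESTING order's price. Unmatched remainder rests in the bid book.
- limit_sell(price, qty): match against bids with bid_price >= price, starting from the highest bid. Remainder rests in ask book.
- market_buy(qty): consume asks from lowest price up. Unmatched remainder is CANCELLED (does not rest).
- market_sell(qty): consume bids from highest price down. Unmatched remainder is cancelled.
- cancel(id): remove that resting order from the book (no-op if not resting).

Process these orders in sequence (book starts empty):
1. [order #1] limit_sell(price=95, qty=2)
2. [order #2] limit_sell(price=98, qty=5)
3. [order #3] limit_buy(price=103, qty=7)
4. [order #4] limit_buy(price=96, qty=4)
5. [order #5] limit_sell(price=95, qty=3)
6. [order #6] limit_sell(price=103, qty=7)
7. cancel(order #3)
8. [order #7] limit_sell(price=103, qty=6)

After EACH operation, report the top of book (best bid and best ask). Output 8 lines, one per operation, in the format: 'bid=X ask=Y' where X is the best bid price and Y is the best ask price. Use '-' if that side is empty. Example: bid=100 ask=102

Answer: bid=- ask=95
bid=- ask=95
bid=- ask=-
bid=96 ask=-
bid=96 ask=-
bid=96 ask=103
bid=96 ask=103
bid=96 ask=103

Derivation:
After op 1 [order #1] limit_sell(price=95, qty=2): fills=none; bids=[-] asks=[#1:2@95]
After op 2 [order #2] limit_sell(price=98, qty=5): fills=none; bids=[-] asks=[#1:2@95 #2:5@98]
After op 3 [order #3] limit_buy(price=103, qty=7): fills=#3x#1:2@95 #3x#2:5@98; bids=[-] asks=[-]
After op 4 [order #4] limit_buy(price=96, qty=4): fills=none; bids=[#4:4@96] asks=[-]
After op 5 [order #5] limit_sell(price=95, qty=3): fills=#4x#5:3@96; bids=[#4:1@96] asks=[-]
After op 6 [order #6] limit_sell(price=103, qty=7): fills=none; bids=[#4:1@96] asks=[#6:7@103]
After op 7 cancel(order #3): fills=none; bids=[#4:1@96] asks=[#6:7@103]
After op 8 [order #7] limit_sell(price=103, qty=6): fills=none; bids=[#4:1@96] asks=[#6:7@103 #7:6@103]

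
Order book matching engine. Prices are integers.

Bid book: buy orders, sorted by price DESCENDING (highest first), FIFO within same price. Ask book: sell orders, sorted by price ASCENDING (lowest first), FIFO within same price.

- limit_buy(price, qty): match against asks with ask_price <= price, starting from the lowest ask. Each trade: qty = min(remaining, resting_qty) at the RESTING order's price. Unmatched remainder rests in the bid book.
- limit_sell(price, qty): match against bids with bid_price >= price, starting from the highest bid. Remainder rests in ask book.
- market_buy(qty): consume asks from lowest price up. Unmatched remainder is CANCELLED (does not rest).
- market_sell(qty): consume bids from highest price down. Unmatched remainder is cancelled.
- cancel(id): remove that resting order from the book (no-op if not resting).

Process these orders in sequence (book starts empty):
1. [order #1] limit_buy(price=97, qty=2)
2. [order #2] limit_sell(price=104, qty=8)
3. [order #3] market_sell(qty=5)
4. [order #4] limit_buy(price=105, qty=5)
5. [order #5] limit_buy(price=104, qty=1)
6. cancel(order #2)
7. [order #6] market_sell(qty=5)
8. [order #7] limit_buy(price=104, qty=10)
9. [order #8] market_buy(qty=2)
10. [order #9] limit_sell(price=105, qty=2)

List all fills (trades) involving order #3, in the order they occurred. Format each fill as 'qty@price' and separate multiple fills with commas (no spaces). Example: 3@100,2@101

Answer: 2@97

Derivation:
After op 1 [order #1] limit_buy(price=97, qty=2): fills=none; bids=[#1:2@97] asks=[-]
After op 2 [order #2] limit_sell(price=104, qty=8): fills=none; bids=[#1:2@97] asks=[#2:8@104]
After op 3 [order #3] market_sell(qty=5): fills=#1x#3:2@97; bids=[-] asks=[#2:8@104]
After op 4 [order #4] limit_buy(price=105, qty=5): fills=#4x#2:5@104; bids=[-] asks=[#2:3@104]
After op 5 [order #5] limit_buy(price=104, qty=1): fills=#5x#2:1@104; bids=[-] asks=[#2:2@104]
After op 6 cancel(order #2): fills=none; bids=[-] asks=[-]
After op 7 [order #6] market_sell(qty=5): fills=none; bids=[-] asks=[-]
After op 8 [order #7] limit_buy(price=104, qty=10): fills=none; bids=[#7:10@104] asks=[-]
After op 9 [order #8] market_buy(qty=2): fills=none; bids=[#7:10@104] asks=[-]
After op 10 [order #9] limit_sell(price=105, qty=2): fills=none; bids=[#7:10@104] asks=[#9:2@105]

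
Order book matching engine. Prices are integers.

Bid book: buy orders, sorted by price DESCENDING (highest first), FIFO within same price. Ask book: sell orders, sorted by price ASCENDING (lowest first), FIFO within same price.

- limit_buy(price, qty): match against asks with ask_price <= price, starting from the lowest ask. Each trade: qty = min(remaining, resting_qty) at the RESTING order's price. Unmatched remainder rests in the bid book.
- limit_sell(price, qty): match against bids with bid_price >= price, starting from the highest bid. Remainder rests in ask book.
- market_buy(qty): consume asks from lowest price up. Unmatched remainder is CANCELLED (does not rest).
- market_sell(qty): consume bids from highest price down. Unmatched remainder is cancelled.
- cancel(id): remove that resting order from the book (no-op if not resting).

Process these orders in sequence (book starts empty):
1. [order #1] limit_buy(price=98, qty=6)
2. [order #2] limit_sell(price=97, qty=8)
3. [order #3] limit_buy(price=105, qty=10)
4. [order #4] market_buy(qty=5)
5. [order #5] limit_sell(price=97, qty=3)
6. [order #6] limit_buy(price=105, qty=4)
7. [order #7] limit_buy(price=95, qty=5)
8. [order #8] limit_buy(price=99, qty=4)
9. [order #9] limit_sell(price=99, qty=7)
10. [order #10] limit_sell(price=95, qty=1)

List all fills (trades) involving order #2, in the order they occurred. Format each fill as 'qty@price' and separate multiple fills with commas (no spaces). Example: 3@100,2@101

After op 1 [order #1] limit_buy(price=98, qty=6): fills=none; bids=[#1:6@98] asks=[-]
After op 2 [order #2] limit_sell(price=97, qty=8): fills=#1x#2:6@98; bids=[-] asks=[#2:2@97]
After op 3 [order #3] limit_buy(price=105, qty=10): fills=#3x#2:2@97; bids=[#3:8@105] asks=[-]
After op 4 [order #4] market_buy(qty=5): fills=none; bids=[#3:8@105] asks=[-]
After op 5 [order #5] limit_sell(price=97, qty=3): fills=#3x#5:3@105; bids=[#3:5@105] asks=[-]
After op 6 [order #6] limit_buy(price=105, qty=4): fills=none; bids=[#3:5@105 #6:4@105] asks=[-]
After op 7 [order #7] limit_buy(price=95, qty=5): fills=none; bids=[#3:5@105 #6:4@105 #7:5@95] asks=[-]
After op 8 [order #8] limit_buy(price=99, qty=4): fills=none; bids=[#3:5@105 #6:4@105 #8:4@99 #7:5@95] asks=[-]
After op 9 [order #9] limit_sell(price=99, qty=7): fills=#3x#9:5@105 #6x#9:2@105; bids=[#6:2@105 #8:4@99 #7:5@95] asks=[-]
After op 10 [order #10] limit_sell(price=95, qty=1): fills=#6x#10:1@105; bids=[#6:1@105 #8:4@99 #7:5@95] asks=[-]

Answer: 6@98,2@97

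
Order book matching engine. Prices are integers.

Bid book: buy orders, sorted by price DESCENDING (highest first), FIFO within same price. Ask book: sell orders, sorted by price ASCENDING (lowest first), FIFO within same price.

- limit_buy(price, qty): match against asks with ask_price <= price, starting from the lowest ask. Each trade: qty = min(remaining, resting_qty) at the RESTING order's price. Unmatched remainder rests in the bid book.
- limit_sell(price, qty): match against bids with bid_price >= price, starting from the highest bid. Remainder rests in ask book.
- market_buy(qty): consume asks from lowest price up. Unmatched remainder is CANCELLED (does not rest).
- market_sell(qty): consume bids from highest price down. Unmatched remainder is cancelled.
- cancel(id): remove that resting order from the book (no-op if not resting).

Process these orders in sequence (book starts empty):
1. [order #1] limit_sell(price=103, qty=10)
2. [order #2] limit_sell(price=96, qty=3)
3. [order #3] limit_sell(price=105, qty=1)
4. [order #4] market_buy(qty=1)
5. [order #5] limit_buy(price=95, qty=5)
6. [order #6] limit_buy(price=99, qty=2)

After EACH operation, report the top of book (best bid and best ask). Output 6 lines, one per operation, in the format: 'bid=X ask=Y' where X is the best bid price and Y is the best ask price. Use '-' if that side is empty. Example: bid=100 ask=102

Answer: bid=- ask=103
bid=- ask=96
bid=- ask=96
bid=- ask=96
bid=95 ask=96
bid=95 ask=103

Derivation:
After op 1 [order #1] limit_sell(price=103, qty=10): fills=none; bids=[-] asks=[#1:10@103]
After op 2 [order #2] limit_sell(price=96, qty=3): fills=none; bids=[-] asks=[#2:3@96 #1:10@103]
After op 3 [order #3] limit_sell(price=105, qty=1): fills=none; bids=[-] asks=[#2:3@96 #1:10@103 #3:1@105]
After op 4 [order #4] market_buy(qty=1): fills=#4x#2:1@96; bids=[-] asks=[#2:2@96 #1:10@103 #3:1@105]
After op 5 [order #5] limit_buy(price=95, qty=5): fills=none; bids=[#5:5@95] asks=[#2:2@96 #1:10@103 #3:1@105]
After op 6 [order #6] limit_buy(price=99, qty=2): fills=#6x#2:2@96; bids=[#5:5@95] asks=[#1:10@103 #3:1@105]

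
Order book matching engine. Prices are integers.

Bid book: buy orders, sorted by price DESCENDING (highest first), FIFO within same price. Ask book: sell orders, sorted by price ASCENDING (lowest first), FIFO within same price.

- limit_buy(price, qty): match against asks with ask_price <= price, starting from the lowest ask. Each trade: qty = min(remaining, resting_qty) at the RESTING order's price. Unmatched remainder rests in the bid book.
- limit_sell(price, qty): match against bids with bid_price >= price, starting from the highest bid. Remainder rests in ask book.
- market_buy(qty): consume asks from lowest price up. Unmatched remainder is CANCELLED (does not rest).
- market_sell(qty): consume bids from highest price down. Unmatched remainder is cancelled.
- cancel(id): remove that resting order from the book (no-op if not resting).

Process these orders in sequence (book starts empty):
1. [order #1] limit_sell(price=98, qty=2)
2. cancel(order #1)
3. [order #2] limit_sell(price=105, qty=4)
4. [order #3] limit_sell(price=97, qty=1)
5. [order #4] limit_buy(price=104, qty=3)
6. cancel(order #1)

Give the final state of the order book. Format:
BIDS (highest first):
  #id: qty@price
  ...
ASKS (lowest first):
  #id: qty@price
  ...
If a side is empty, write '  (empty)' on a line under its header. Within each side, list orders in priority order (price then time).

After op 1 [order #1] limit_sell(price=98, qty=2): fills=none; bids=[-] asks=[#1:2@98]
After op 2 cancel(order #1): fills=none; bids=[-] asks=[-]
After op 3 [order #2] limit_sell(price=105, qty=4): fills=none; bids=[-] asks=[#2:4@105]
After op 4 [order #3] limit_sell(price=97, qty=1): fills=none; bids=[-] asks=[#3:1@97 #2:4@105]
After op 5 [order #4] limit_buy(price=104, qty=3): fills=#4x#3:1@97; bids=[#4:2@104] asks=[#2:4@105]
After op 6 cancel(order #1): fills=none; bids=[#4:2@104] asks=[#2:4@105]

Answer: BIDS (highest first):
  #4: 2@104
ASKS (lowest first):
  #2: 4@105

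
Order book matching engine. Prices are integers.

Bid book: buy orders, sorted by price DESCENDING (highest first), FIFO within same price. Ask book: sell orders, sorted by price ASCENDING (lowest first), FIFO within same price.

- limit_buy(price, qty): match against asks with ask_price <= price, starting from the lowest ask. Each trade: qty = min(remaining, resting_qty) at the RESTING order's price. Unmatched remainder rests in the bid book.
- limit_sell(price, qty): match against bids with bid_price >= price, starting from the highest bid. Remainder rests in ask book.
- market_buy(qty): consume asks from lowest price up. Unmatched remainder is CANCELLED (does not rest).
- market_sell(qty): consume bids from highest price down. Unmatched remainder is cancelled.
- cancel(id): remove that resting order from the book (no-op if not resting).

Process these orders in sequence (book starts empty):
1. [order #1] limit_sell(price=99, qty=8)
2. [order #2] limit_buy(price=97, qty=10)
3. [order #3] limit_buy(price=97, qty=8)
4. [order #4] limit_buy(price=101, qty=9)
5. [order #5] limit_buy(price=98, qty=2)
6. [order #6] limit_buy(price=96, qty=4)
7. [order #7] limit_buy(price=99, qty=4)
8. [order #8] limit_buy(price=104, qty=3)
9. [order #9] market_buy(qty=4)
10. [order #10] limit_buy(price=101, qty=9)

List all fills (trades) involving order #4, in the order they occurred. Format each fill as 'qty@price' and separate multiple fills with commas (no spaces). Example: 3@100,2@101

After op 1 [order #1] limit_sell(price=99, qty=8): fills=none; bids=[-] asks=[#1:8@99]
After op 2 [order #2] limit_buy(price=97, qty=10): fills=none; bids=[#2:10@97] asks=[#1:8@99]
After op 3 [order #3] limit_buy(price=97, qty=8): fills=none; bids=[#2:10@97 #3:8@97] asks=[#1:8@99]
After op 4 [order #4] limit_buy(price=101, qty=9): fills=#4x#1:8@99; bids=[#4:1@101 #2:10@97 #3:8@97] asks=[-]
After op 5 [order #5] limit_buy(price=98, qty=2): fills=none; bids=[#4:1@101 #5:2@98 #2:10@97 #3:8@97] asks=[-]
After op 6 [order #6] limit_buy(price=96, qty=4): fills=none; bids=[#4:1@101 #5:2@98 #2:10@97 #3:8@97 #6:4@96] asks=[-]
After op 7 [order #7] limit_buy(price=99, qty=4): fills=none; bids=[#4:1@101 #7:4@99 #5:2@98 #2:10@97 #3:8@97 #6:4@96] asks=[-]
After op 8 [order #8] limit_buy(price=104, qty=3): fills=none; bids=[#8:3@104 #4:1@101 #7:4@99 #5:2@98 #2:10@97 #3:8@97 #6:4@96] asks=[-]
After op 9 [order #9] market_buy(qty=4): fills=none; bids=[#8:3@104 #4:1@101 #7:4@99 #5:2@98 #2:10@97 #3:8@97 #6:4@96] asks=[-]
After op 10 [order #10] limit_buy(price=101, qty=9): fills=none; bids=[#8:3@104 #4:1@101 #10:9@101 #7:4@99 #5:2@98 #2:10@97 #3:8@97 #6:4@96] asks=[-]

Answer: 8@99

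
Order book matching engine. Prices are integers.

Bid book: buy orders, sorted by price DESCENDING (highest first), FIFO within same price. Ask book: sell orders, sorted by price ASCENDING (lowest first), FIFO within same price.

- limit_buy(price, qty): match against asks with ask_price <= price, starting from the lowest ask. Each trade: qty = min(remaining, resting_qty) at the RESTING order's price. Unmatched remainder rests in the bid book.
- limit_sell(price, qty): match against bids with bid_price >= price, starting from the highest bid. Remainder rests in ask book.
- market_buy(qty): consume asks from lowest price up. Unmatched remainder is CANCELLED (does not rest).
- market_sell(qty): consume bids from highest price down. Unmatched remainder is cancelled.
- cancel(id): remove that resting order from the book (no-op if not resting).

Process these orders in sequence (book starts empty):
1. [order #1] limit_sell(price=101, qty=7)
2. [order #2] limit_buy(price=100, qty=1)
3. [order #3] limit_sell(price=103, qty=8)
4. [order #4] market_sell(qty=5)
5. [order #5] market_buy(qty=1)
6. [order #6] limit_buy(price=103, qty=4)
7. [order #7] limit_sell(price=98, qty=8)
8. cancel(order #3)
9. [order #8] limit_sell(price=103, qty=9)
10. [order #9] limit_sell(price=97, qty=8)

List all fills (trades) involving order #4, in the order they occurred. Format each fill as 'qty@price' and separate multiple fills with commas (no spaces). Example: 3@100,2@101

Answer: 1@100

Derivation:
After op 1 [order #1] limit_sell(price=101, qty=7): fills=none; bids=[-] asks=[#1:7@101]
After op 2 [order #2] limit_buy(price=100, qty=1): fills=none; bids=[#2:1@100] asks=[#1:7@101]
After op 3 [order #3] limit_sell(price=103, qty=8): fills=none; bids=[#2:1@100] asks=[#1:7@101 #3:8@103]
After op 4 [order #4] market_sell(qty=5): fills=#2x#4:1@100; bids=[-] asks=[#1:7@101 #3:8@103]
After op 5 [order #5] market_buy(qty=1): fills=#5x#1:1@101; bids=[-] asks=[#1:6@101 #3:8@103]
After op 6 [order #6] limit_buy(price=103, qty=4): fills=#6x#1:4@101; bids=[-] asks=[#1:2@101 #3:8@103]
After op 7 [order #7] limit_sell(price=98, qty=8): fills=none; bids=[-] asks=[#7:8@98 #1:2@101 #3:8@103]
After op 8 cancel(order #3): fills=none; bids=[-] asks=[#7:8@98 #1:2@101]
After op 9 [order #8] limit_sell(price=103, qty=9): fills=none; bids=[-] asks=[#7:8@98 #1:2@101 #8:9@103]
After op 10 [order #9] limit_sell(price=97, qty=8): fills=none; bids=[-] asks=[#9:8@97 #7:8@98 #1:2@101 #8:9@103]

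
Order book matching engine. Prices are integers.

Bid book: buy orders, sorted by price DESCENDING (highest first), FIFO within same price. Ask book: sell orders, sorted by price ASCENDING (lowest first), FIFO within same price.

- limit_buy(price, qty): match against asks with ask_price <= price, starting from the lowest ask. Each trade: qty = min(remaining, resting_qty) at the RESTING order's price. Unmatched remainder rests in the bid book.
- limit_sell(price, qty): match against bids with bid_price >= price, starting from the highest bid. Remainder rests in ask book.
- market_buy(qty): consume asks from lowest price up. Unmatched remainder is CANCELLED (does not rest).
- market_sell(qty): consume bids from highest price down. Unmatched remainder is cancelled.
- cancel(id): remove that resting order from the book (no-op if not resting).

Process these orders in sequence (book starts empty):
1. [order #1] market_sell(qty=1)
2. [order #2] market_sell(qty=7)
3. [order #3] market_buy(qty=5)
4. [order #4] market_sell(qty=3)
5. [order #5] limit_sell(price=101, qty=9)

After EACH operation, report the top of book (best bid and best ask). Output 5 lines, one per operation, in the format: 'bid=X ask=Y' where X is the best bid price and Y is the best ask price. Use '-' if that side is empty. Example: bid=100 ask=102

Answer: bid=- ask=-
bid=- ask=-
bid=- ask=-
bid=- ask=-
bid=- ask=101

Derivation:
After op 1 [order #1] market_sell(qty=1): fills=none; bids=[-] asks=[-]
After op 2 [order #2] market_sell(qty=7): fills=none; bids=[-] asks=[-]
After op 3 [order #3] market_buy(qty=5): fills=none; bids=[-] asks=[-]
After op 4 [order #4] market_sell(qty=3): fills=none; bids=[-] asks=[-]
After op 5 [order #5] limit_sell(price=101, qty=9): fills=none; bids=[-] asks=[#5:9@101]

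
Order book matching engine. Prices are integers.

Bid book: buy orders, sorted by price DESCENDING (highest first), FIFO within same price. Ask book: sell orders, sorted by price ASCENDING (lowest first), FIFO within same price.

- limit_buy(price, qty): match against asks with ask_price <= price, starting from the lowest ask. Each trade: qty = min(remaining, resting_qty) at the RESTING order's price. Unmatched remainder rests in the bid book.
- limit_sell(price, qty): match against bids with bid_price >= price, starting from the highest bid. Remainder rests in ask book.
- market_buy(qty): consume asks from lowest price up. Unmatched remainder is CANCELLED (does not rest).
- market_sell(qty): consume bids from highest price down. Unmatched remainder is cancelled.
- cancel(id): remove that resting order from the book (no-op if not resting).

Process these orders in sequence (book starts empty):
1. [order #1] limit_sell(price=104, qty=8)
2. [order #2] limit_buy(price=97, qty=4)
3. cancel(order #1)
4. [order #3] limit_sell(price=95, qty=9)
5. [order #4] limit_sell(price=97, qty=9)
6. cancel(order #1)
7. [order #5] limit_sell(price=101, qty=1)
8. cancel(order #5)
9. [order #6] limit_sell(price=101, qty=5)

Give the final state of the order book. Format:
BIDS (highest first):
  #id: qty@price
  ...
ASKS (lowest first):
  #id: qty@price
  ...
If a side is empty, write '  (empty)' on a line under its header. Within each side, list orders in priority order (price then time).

After op 1 [order #1] limit_sell(price=104, qty=8): fills=none; bids=[-] asks=[#1:8@104]
After op 2 [order #2] limit_buy(price=97, qty=4): fills=none; bids=[#2:4@97] asks=[#1:8@104]
After op 3 cancel(order #1): fills=none; bids=[#2:4@97] asks=[-]
After op 4 [order #3] limit_sell(price=95, qty=9): fills=#2x#3:4@97; bids=[-] asks=[#3:5@95]
After op 5 [order #4] limit_sell(price=97, qty=9): fills=none; bids=[-] asks=[#3:5@95 #4:9@97]
After op 6 cancel(order #1): fills=none; bids=[-] asks=[#3:5@95 #4:9@97]
After op 7 [order #5] limit_sell(price=101, qty=1): fills=none; bids=[-] asks=[#3:5@95 #4:9@97 #5:1@101]
After op 8 cancel(order #5): fills=none; bids=[-] asks=[#3:5@95 #4:9@97]
After op 9 [order #6] limit_sell(price=101, qty=5): fills=none; bids=[-] asks=[#3:5@95 #4:9@97 #6:5@101]

Answer: BIDS (highest first):
  (empty)
ASKS (lowest first):
  #3: 5@95
  #4: 9@97
  #6: 5@101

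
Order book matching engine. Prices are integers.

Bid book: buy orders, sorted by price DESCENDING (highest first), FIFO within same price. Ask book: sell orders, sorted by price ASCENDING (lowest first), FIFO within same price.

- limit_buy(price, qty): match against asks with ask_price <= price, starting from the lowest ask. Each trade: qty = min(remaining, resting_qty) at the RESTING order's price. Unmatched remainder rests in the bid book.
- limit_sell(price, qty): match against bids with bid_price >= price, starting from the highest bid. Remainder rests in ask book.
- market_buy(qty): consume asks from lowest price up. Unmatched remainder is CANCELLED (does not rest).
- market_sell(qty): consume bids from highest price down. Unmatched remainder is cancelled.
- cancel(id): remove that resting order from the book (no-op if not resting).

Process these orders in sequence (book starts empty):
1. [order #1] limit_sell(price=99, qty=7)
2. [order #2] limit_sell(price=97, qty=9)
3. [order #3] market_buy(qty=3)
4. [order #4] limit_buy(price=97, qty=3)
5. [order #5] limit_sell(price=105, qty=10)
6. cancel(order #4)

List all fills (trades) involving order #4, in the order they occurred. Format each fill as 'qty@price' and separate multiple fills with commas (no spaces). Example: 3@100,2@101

After op 1 [order #1] limit_sell(price=99, qty=7): fills=none; bids=[-] asks=[#1:7@99]
After op 2 [order #2] limit_sell(price=97, qty=9): fills=none; bids=[-] asks=[#2:9@97 #1:7@99]
After op 3 [order #3] market_buy(qty=3): fills=#3x#2:3@97; bids=[-] asks=[#2:6@97 #1:7@99]
After op 4 [order #4] limit_buy(price=97, qty=3): fills=#4x#2:3@97; bids=[-] asks=[#2:3@97 #1:7@99]
After op 5 [order #5] limit_sell(price=105, qty=10): fills=none; bids=[-] asks=[#2:3@97 #1:7@99 #5:10@105]
After op 6 cancel(order #4): fills=none; bids=[-] asks=[#2:3@97 #1:7@99 #5:10@105]

Answer: 3@97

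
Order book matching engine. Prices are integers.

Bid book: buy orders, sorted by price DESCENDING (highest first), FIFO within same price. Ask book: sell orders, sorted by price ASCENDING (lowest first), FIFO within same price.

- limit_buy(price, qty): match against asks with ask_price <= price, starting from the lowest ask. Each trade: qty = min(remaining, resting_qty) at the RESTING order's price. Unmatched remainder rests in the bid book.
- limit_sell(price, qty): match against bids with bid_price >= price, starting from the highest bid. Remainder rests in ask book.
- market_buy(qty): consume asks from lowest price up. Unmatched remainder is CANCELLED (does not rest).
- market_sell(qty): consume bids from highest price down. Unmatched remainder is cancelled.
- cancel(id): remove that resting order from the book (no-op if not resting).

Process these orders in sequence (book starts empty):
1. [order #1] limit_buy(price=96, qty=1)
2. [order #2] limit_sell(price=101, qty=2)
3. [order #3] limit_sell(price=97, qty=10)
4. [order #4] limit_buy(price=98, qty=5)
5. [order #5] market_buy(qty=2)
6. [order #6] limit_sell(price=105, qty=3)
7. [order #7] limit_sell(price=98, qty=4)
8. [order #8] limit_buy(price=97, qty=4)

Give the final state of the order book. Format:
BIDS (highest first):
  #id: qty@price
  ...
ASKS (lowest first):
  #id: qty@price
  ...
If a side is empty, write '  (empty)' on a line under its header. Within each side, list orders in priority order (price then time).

Answer: BIDS (highest first):
  #8: 1@97
  #1: 1@96
ASKS (lowest first):
  #7: 4@98
  #2: 2@101
  #6: 3@105

Derivation:
After op 1 [order #1] limit_buy(price=96, qty=1): fills=none; bids=[#1:1@96] asks=[-]
After op 2 [order #2] limit_sell(price=101, qty=2): fills=none; bids=[#1:1@96] asks=[#2:2@101]
After op 3 [order #3] limit_sell(price=97, qty=10): fills=none; bids=[#1:1@96] asks=[#3:10@97 #2:2@101]
After op 4 [order #4] limit_buy(price=98, qty=5): fills=#4x#3:5@97; bids=[#1:1@96] asks=[#3:5@97 #2:2@101]
After op 5 [order #5] market_buy(qty=2): fills=#5x#3:2@97; bids=[#1:1@96] asks=[#3:3@97 #2:2@101]
After op 6 [order #6] limit_sell(price=105, qty=3): fills=none; bids=[#1:1@96] asks=[#3:3@97 #2:2@101 #6:3@105]
After op 7 [order #7] limit_sell(price=98, qty=4): fills=none; bids=[#1:1@96] asks=[#3:3@97 #7:4@98 #2:2@101 #6:3@105]
After op 8 [order #8] limit_buy(price=97, qty=4): fills=#8x#3:3@97; bids=[#8:1@97 #1:1@96] asks=[#7:4@98 #2:2@101 #6:3@105]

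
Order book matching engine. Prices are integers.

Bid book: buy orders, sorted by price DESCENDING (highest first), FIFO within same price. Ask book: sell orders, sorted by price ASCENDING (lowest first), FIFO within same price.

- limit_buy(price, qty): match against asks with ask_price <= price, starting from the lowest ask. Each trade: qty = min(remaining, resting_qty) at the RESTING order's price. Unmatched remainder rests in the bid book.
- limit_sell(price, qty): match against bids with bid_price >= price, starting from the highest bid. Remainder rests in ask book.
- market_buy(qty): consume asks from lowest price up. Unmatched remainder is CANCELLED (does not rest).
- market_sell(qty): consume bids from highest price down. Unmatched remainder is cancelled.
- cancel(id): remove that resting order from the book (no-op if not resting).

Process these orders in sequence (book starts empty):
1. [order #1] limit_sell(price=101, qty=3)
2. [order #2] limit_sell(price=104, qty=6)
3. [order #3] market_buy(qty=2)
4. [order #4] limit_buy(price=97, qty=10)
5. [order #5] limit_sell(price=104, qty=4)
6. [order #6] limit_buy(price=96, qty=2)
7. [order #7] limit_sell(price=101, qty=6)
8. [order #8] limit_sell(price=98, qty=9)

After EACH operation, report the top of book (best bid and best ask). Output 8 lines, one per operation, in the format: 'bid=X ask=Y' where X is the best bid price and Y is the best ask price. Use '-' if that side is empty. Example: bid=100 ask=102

Answer: bid=- ask=101
bid=- ask=101
bid=- ask=101
bid=97 ask=101
bid=97 ask=101
bid=97 ask=101
bid=97 ask=101
bid=97 ask=98

Derivation:
After op 1 [order #1] limit_sell(price=101, qty=3): fills=none; bids=[-] asks=[#1:3@101]
After op 2 [order #2] limit_sell(price=104, qty=6): fills=none; bids=[-] asks=[#1:3@101 #2:6@104]
After op 3 [order #3] market_buy(qty=2): fills=#3x#1:2@101; bids=[-] asks=[#1:1@101 #2:6@104]
After op 4 [order #4] limit_buy(price=97, qty=10): fills=none; bids=[#4:10@97] asks=[#1:1@101 #2:6@104]
After op 5 [order #5] limit_sell(price=104, qty=4): fills=none; bids=[#4:10@97] asks=[#1:1@101 #2:6@104 #5:4@104]
After op 6 [order #6] limit_buy(price=96, qty=2): fills=none; bids=[#4:10@97 #6:2@96] asks=[#1:1@101 #2:6@104 #5:4@104]
After op 7 [order #7] limit_sell(price=101, qty=6): fills=none; bids=[#4:10@97 #6:2@96] asks=[#1:1@101 #7:6@101 #2:6@104 #5:4@104]
After op 8 [order #8] limit_sell(price=98, qty=9): fills=none; bids=[#4:10@97 #6:2@96] asks=[#8:9@98 #1:1@101 #7:6@101 #2:6@104 #5:4@104]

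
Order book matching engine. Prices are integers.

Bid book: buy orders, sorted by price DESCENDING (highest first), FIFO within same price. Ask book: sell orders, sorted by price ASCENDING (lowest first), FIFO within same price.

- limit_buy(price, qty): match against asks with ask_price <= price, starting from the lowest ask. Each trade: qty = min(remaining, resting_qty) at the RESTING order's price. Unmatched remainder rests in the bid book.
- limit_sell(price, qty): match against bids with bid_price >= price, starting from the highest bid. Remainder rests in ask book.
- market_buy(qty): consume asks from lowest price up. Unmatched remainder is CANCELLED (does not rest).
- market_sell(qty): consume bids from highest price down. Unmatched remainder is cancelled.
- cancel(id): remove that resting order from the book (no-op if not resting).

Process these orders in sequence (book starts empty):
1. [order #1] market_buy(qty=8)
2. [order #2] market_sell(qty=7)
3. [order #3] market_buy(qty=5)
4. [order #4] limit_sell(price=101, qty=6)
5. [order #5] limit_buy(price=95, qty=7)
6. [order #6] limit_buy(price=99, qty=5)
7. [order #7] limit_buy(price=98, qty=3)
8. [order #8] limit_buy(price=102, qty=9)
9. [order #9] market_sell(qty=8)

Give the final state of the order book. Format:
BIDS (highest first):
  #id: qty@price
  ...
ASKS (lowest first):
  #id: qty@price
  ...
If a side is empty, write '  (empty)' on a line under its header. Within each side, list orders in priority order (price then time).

Answer: BIDS (highest first):
  #7: 3@98
  #5: 7@95
ASKS (lowest first):
  (empty)

Derivation:
After op 1 [order #1] market_buy(qty=8): fills=none; bids=[-] asks=[-]
After op 2 [order #2] market_sell(qty=7): fills=none; bids=[-] asks=[-]
After op 3 [order #3] market_buy(qty=5): fills=none; bids=[-] asks=[-]
After op 4 [order #4] limit_sell(price=101, qty=6): fills=none; bids=[-] asks=[#4:6@101]
After op 5 [order #5] limit_buy(price=95, qty=7): fills=none; bids=[#5:7@95] asks=[#4:6@101]
After op 6 [order #6] limit_buy(price=99, qty=5): fills=none; bids=[#6:5@99 #5:7@95] asks=[#4:6@101]
After op 7 [order #7] limit_buy(price=98, qty=3): fills=none; bids=[#6:5@99 #7:3@98 #5:7@95] asks=[#4:6@101]
After op 8 [order #8] limit_buy(price=102, qty=9): fills=#8x#4:6@101; bids=[#8:3@102 #6:5@99 #7:3@98 #5:7@95] asks=[-]
After op 9 [order #9] market_sell(qty=8): fills=#8x#9:3@102 #6x#9:5@99; bids=[#7:3@98 #5:7@95] asks=[-]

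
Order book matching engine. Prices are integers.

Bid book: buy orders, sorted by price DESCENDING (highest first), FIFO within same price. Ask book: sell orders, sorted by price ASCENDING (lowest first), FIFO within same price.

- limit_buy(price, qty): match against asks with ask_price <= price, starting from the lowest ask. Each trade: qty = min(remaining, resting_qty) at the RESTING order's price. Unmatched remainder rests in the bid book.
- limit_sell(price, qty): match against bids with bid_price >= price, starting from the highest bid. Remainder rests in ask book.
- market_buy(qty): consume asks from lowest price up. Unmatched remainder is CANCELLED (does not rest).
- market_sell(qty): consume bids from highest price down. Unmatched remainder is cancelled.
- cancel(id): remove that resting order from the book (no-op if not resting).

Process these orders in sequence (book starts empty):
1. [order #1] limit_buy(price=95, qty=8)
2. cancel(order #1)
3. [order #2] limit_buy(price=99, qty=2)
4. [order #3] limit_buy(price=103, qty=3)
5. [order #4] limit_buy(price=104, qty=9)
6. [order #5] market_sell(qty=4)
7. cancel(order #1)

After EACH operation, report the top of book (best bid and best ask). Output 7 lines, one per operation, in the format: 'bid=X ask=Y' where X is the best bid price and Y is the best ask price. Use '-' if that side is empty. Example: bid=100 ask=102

Answer: bid=95 ask=-
bid=- ask=-
bid=99 ask=-
bid=103 ask=-
bid=104 ask=-
bid=104 ask=-
bid=104 ask=-

Derivation:
After op 1 [order #1] limit_buy(price=95, qty=8): fills=none; bids=[#1:8@95] asks=[-]
After op 2 cancel(order #1): fills=none; bids=[-] asks=[-]
After op 3 [order #2] limit_buy(price=99, qty=2): fills=none; bids=[#2:2@99] asks=[-]
After op 4 [order #3] limit_buy(price=103, qty=3): fills=none; bids=[#3:3@103 #2:2@99] asks=[-]
After op 5 [order #4] limit_buy(price=104, qty=9): fills=none; bids=[#4:9@104 #3:3@103 #2:2@99] asks=[-]
After op 6 [order #5] market_sell(qty=4): fills=#4x#5:4@104; bids=[#4:5@104 #3:3@103 #2:2@99] asks=[-]
After op 7 cancel(order #1): fills=none; bids=[#4:5@104 #3:3@103 #2:2@99] asks=[-]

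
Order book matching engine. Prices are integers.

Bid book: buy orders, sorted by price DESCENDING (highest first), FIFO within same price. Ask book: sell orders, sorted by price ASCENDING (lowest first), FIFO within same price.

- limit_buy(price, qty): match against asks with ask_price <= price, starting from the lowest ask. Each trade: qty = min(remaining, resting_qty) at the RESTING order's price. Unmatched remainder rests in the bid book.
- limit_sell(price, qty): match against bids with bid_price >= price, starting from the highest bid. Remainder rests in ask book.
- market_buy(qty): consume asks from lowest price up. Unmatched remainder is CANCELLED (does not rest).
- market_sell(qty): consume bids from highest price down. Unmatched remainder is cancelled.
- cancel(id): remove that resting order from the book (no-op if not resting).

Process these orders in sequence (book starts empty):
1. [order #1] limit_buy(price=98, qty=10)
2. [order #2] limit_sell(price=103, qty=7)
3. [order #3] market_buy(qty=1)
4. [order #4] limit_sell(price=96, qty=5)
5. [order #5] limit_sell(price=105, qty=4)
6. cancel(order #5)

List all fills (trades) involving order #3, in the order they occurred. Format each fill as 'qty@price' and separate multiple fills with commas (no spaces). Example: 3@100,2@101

After op 1 [order #1] limit_buy(price=98, qty=10): fills=none; bids=[#1:10@98] asks=[-]
After op 2 [order #2] limit_sell(price=103, qty=7): fills=none; bids=[#1:10@98] asks=[#2:7@103]
After op 3 [order #3] market_buy(qty=1): fills=#3x#2:1@103; bids=[#1:10@98] asks=[#2:6@103]
After op 4 [order #4] limit_sell(price=96, qty=5): fills=#1x#4:5@98; bids=[#1:5@98] asks=[#2:6@103]
After op 5 [order #5] limit_sell(price=105, qty=4): fills=none; bids=[#1:5@98] asks=[#2:6@103 #5:4@105]
After op 6 cancel(order #5): fills=none; bids=[#1:5@98] asks=[#2:6@103]

Answer: 1@103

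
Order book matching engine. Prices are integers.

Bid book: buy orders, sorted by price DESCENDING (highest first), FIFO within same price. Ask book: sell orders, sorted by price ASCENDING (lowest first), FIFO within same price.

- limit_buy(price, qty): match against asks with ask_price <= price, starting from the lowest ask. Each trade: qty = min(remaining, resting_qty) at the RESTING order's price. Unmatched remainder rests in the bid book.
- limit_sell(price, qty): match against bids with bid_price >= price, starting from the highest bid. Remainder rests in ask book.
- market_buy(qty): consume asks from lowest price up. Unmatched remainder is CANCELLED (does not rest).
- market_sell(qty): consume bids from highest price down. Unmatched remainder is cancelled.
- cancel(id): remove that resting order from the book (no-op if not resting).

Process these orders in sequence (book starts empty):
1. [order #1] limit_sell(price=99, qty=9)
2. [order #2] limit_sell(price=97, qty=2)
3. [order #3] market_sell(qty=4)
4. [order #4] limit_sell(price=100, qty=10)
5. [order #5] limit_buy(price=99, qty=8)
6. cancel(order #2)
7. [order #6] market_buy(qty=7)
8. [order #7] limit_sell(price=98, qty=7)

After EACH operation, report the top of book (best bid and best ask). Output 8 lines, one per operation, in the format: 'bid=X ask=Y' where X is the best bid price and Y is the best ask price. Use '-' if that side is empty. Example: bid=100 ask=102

After op 1 [order #1] limit_sell(price=99, qty=9): fills=none; bids=[-] asks=[#1:9@99]
After op 2 [order #2] limit_sell(price=97, qty=2): fills=none; bids=[-] asks=[#2:2@97 #1:9@99]
After op 3 [order #3] market_sell(qty=4): fills=none; bids=[-] asks=[#2:2@97 #1:9@99]
After op 4 [order #4] limit_sell(price=100, qty=10): fills=none; bids=[-] asks=[#2:2@97 #1:9@99 #4:10@100]
After op 5 [order #5] limit_buy(price=99, qty=8): fills=#5x#2:2@97 #5x#1:6@99; bids=[-] asks=[#1:3@99 #4:10@100]
After op 6 cancel(order #2): fills=none; bids=[-] asks=[#1:3@99 #4:10@100]
After op 7 [order #6] market_buy(qty=7): fills=#6x#1:3@99 #6x#4:4@100; bids=[-] asks=[#4:6@100]
After op 8 [order #7] limit_sell(price=98, qty=7): fills=none; bids=[-] asks=[#7:7@98 #4:6@100]

Answer: bid=- ask=99
bid=- ask=97
bid=- ask=97
bid=- ask=97
bid=- ask=99
bid=- ask=99
bid=- ask=100
bid=- ask=98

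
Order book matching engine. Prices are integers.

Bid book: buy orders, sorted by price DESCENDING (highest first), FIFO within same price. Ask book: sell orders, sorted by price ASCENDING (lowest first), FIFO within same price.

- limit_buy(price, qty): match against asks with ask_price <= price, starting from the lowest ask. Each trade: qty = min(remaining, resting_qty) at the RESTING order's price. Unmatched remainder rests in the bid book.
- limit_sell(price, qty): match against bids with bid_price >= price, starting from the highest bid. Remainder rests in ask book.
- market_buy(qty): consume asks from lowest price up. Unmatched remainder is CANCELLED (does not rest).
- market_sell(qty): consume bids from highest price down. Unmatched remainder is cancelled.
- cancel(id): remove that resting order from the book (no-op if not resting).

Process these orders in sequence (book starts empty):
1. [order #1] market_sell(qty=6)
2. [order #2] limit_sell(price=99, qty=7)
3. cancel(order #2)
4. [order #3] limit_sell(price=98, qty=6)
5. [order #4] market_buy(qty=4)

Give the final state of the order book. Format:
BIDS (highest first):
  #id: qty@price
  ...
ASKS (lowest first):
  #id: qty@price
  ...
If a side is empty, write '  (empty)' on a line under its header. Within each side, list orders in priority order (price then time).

Answer: BIDS (highest first):
  (empty)
ASKS (lowest first):
  #3: 2@98

Derivation:
After op 1 [order #1] market_sell(qty=6): fills=none; bids=[-] asks=[-]
After op 2 [order #2] limit_sell(price=99, qty=7): fills=none; bids=[-] asks=[#2:7@99]
After op 3 cancel(order #2): fills=none; bids=[-] asks=[-]
After op 4 [order #3] limit_sell(price=98, qty=6): fills=none; bids=[-] asks=[#3:6@98]
After op 5 [order #4] market_buy(qty=4): fills=#4x#3:4@98; bids=[-] asks=[#3:2@98]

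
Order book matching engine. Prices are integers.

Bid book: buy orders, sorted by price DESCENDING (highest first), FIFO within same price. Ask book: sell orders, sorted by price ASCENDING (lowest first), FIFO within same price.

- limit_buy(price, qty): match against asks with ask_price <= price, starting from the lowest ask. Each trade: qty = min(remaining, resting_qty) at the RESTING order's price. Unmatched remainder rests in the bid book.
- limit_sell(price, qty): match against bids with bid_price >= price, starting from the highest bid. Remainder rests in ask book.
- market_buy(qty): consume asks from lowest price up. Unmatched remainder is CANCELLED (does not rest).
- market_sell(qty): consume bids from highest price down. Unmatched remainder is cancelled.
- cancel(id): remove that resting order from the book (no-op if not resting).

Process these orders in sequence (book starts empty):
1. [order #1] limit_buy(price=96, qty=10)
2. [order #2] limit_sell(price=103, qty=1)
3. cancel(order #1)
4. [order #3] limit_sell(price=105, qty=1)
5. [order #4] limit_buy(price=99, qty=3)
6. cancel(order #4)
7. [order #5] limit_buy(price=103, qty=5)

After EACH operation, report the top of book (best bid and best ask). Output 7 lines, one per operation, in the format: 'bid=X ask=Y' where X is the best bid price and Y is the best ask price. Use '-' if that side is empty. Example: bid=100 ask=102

Answer: bid=96 ask=-
bid=96 ask=103
bid=- ask=103
bid=- ask=103
bid=99 ask=103
bid=- ask=103
bid=103 ask=105

Derivation:
After op 1 [order #1] limit_buy(price=96, qty=10): fills=none; bids=[#1:10@96] asks=[-]
After op 2 [order #2] limit_sell(price=103, qty=1): fills=none; bids=[#1:10@96] asks=[#2:1@103]
After op 3 cancel(order #1): fills=none; bids=[-] asks=[#2:1@103]
After op 4 [order #3] limit_sell(price=105, qty=1): fills=none; bids=[-] asks=[#2:1@103 #3:1@105]
After op 5 [order #4] limit_buy(price=99, qty=3): fills=none; bids=[#4:3@99] asks=[#2:1@103 #3:1@105]
After op 6 cancel(order #4): fills=none; bids=[-] asks=[#2:1@103 #3:1@105]
After op 7 [order #5] limit_buy(price=103, qty=5): fills=#5x#2:1@103; bids=[#5:4@103] asks=[#3:1@105]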